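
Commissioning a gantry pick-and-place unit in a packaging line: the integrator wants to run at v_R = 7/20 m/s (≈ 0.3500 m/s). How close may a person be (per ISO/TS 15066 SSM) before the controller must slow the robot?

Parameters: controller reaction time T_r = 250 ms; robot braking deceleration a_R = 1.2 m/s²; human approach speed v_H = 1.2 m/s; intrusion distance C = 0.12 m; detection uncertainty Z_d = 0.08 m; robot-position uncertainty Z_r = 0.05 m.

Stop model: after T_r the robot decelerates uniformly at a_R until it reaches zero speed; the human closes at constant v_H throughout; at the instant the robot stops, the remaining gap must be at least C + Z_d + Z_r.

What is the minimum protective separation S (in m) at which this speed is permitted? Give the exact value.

braking lasts T_s = (7/20)/(6/5) = 0.2917 s
robot covers v_R·T_r = 0.3500·0.2500 = 0.0875 m before braking
robot covers 0.3500·0.2917 − ½·1.2000·0.2917² = 0.0510 m while stopping
person approaches 1.2000·(0.2500+0.2917) = 0.6500 m
C+Z_d+Z_r = 0.1200+0.0800+0.0500 = 0.2500 m
S_min ≈ 0.0875+0.0510+0.6500+0.2500  ⇒  S_min = 997/960 m

S_min = 997/960 m = 1.0385 m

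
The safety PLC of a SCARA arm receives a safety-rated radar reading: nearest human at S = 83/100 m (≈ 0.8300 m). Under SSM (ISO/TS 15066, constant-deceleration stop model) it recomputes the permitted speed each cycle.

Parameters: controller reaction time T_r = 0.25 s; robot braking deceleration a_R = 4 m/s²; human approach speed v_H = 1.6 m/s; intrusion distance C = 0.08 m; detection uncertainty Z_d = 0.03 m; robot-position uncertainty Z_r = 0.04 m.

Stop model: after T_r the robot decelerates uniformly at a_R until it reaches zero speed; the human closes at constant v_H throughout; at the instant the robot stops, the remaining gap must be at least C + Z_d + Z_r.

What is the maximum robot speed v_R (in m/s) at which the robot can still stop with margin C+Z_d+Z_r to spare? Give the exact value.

quadratic (1/8)·v² + (13/20)·v + (-7/25) = 0
  disc = (13/20)² − 4·(1/8)·(-7/25) = 9/16 ; √disc = 3/4
  v_R = (−(13/20) + 3/4) / (2·(1/8)) = 2/5 m/s
check:
stop time T_s = (2/5)/4 = 0.1000 s
robot in T_r: 0.4000·0.2500 = 0.1000 m
robot covers 0.4000·0.1000 − ½·4.0000·0.1000² = 0.0200 m while stopping
human closes 1.6000·0.3500 = 0.5600 m
C+Z_d+Z_r = 0.0800+0.0300+0.0400 = 0.1500 m
sum ≈ 0.1000+0.0200+0.5600+0.1500 ≈ 0.8300 m = S ✓

v_R_max = 2/5 m/s = 0.4000 m/s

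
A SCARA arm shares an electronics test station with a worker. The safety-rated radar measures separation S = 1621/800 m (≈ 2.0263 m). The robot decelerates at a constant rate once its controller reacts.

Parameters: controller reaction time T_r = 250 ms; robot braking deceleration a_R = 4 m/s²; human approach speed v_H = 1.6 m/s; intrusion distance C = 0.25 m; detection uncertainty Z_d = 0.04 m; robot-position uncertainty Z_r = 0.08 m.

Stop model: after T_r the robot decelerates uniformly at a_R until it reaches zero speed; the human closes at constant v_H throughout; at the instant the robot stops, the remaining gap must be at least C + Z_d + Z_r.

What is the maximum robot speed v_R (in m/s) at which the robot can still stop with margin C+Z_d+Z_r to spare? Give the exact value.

v_R_max = 3/2 m/s = 1.5000 m/s

at the boundary: (1/8)·v² + (13/20)·v + (-201/160) = 0
  disc = (13/20)² − 4·(1/8)·(-201/160) = 1681/1600 ; √disc = 41/40
  v_R = (−(13/20) + 41/40) / (2·(1/8)) = 3/2 m/s
check:
stop time T_s = (3/2)/4 = 0.3750 s
robot covers v_R·T_r = 1.5000·0.2500 = 0.3750 m before braking
braking distance = 1.5000²/(2·4.0000) = 0.2812 m
person approaches 1.6000·(0.2500+0.3750) = 1.0000 m
C+Z_d+Z_r = 0.2500+0.0400+0.0800 = 0.3700 m
sum ≈ 0.3750+0.2812+1.0000+0.3700 ≈ 2.0263 m = S ✓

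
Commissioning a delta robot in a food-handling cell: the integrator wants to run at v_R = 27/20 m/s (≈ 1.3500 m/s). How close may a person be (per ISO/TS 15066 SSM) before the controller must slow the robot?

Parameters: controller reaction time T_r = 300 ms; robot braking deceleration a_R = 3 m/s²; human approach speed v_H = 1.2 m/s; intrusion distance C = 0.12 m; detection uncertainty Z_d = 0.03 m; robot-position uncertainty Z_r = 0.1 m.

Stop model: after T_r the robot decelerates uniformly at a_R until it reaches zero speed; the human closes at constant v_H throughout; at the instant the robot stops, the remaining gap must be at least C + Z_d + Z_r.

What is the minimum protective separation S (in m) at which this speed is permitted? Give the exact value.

stop time T_s = (27/20)/3 = 0.4500 s
robot covers v_R·T_r = 1.3500·0.3000 = 0.4050 m before braking
robot under decel: 1.3500²/(2·3.0000) = 0.3038 m
human closes 1.2000·0.7500 = 0.9000 m
C+Z_d+Z_r = 0.1200+0.0300+0.1000 = 0.2500 m
S_min ≈ 0.4050+0.3038+0.9000+0.2500  ⇒  S_min = 1487/800 m

S_min = 1487/800 m = 1.8587 m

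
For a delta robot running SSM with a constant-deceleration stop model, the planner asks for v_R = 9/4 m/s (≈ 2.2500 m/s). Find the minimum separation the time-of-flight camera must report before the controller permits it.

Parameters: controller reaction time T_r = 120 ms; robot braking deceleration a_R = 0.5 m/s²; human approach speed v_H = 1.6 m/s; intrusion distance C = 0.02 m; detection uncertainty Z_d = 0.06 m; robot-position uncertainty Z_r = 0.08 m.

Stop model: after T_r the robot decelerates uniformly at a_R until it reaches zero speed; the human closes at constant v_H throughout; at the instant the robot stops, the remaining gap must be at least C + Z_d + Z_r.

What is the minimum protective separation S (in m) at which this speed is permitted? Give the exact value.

braking lasts T_s = (9/4)/(1/2) = 4.5000 s
robot covers v_R·T_r = 2.2500·0.1200 = 0.2700 m before braking
braking distance = 2.2500²/(2·0.5000) = 5.0625 m
human over T_r+T_s: 1.6000·(0.1200+4.5000) = 7.3920 m
C+Z_d+Z_r = 0.0200+0.0600+0.0800 = 0.1600 m
S_min ≈ 0.2700+5.0625+7.3920+0.1600  ⇒  S_min = 25769/2000 m

S_min = 25769/2000 m = 12.8845 m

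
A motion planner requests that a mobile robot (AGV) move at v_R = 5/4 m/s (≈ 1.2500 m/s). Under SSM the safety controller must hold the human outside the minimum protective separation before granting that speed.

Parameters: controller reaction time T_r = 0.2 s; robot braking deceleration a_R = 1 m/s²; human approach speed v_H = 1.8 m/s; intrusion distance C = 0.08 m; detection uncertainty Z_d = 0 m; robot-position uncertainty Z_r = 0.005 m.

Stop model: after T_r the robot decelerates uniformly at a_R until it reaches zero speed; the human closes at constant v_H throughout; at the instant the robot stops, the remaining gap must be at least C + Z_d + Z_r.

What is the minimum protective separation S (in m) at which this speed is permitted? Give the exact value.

S_min = 2981/800 m = 3.7262 m

T_s = v_R/a_R = (5/4)/1 = 1.2500 s
reaction-phase robot travel = 1.2500·0.2000 = 0.2500 m
robot under decel: 1.2500²/(2·1.0000) = 0.7812 m
human closes 1.8000·1.4500 = 2.6100 m
margins: 0.0800+0.0000+0.0050 = 0.0850 m
S_min ≈ 0.2500+0.7812+2.6100+0.0850  ⇒  S_min = 2981/800 m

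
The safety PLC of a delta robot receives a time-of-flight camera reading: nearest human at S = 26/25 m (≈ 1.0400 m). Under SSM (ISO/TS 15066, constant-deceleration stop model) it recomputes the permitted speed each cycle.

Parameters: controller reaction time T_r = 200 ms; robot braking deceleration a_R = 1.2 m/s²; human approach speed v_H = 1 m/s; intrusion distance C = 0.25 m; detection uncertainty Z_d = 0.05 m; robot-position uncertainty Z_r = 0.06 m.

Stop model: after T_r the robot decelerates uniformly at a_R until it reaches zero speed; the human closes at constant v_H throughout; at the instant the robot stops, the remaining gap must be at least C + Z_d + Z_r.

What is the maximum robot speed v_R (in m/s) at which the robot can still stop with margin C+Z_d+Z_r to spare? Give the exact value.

quadratic (5/12)·v² + (31/30)·v + (-12/25) = 0
  disc = (31/30)² − 4·(5/12)·(-12/25) = 1681/900 ; √disc = 41/30
  v_R = (−(31/30) + 41/30) / (2·(5/12)) = 2/5 m/s
check:
T_s = v_R/a_R = (2/5)/(6/5) = 0.3333 s
robot covers v_R·T_r = 0.4000·0.2000 = 0.0800 m before braking
braking distance = 0.4000²/(2·1.2000) = 0.0667 m
human closes 1.0000·0.5333 = 0.5333 m
residual clearance needed = 0.2500+0.0500+0.0600 = 0.3600 m
sum ≈ 0.0800+0.0667+0.5333+0.3600 ≈ 1.0400 m = S ✓

v_R_max = 2/5 m/s = 0.4000 m/s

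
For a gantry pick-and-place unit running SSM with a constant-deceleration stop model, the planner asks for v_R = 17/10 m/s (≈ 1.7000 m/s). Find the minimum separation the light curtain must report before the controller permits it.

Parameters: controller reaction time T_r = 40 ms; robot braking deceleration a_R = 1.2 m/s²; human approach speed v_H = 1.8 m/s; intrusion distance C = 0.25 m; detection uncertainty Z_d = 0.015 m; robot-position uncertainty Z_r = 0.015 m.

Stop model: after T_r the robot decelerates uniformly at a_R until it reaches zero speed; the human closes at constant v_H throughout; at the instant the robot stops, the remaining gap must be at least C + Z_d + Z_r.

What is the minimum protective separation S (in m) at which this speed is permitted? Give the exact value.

S_min = 5009/1200 m = 4.1742 m

stop time T_s = (17/10)/(6/5) = 1.4167 s
robot in T_r: 1.7000·0.0400 = 0.0680 m
robot under decel: 1.7000²/(2·1.2000) = 1.2042 m
human over T_r+T_s: 1.8000·(0.0400+1.4167) = 2.6220 m
margins: 0.2500+0.0150+0.0150 = 0.2800 m
S_min ≈ 0.0680+1.2042+2.6220+0.2800  ⇒  S_min = 5009/1200 m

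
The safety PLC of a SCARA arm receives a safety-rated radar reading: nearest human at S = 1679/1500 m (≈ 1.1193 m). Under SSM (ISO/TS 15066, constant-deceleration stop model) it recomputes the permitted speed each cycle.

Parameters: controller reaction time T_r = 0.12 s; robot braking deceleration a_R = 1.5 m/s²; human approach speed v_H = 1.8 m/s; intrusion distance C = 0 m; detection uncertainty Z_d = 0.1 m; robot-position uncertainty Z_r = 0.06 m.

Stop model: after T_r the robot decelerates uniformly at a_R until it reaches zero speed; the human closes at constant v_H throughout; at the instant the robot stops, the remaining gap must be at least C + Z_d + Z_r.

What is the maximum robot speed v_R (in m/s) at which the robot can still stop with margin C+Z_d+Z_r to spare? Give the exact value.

v_R_max = 1/2 m/s = 0.5000 m/s

quadratic (1/3)·v² + (33/25)·v + (-223/300) = 0
  disc = (33/25)² − 4·(1/3)·(-223/300) = 15376/5625 ; √disc = 124/75
  v_R = (−(33/25) + 124/75) / (2·(1/3)) = 1/2 m/s
check:
braking lasts T_s = (1/2)/(3/2) = 0.3333 s
robot covers v_R·T_r = 0.5000·0.1200 = 0.0600 m before braking
robot covers 0.5000·0.3333 − ½·1.5000·0.3333² = 0.0833 m while stopping
human over T_r+T_s: 1.8000·(0.1200+0.3333) = 0.8160 m
C+Z_d+Z_r = 0.0000+0.1000+0.0600 = 0.1600 m
sum ≈ 0.0600+0.0833+0.8160+0.1600 ≈ 1.1193 m = S ✓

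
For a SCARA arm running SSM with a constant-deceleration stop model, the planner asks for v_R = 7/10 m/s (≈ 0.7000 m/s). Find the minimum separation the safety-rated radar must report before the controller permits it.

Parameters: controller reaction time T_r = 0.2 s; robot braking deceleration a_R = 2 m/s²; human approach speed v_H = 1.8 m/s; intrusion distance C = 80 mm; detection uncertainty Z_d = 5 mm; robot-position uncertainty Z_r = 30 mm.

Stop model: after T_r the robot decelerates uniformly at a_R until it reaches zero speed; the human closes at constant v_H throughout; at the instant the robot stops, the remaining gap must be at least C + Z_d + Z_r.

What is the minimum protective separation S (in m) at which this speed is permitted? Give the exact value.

S_min = 547/400 m = 1.3675 m

braking lasts T_s = (7/10)/2 = 0.3500 s
reaction-phase robot travel = 0.7000·0.2000 = 0.1400 m
robot under decel: 0.7000²/(2·2.0000) = 0.1225 m
human over T_r+T_s: 1.8000·(0.2000+0.3500) = 0.9900 m
residual clearance needed = 0.0800+0.0050+0.0300 = 0.1150 m
S_min ≈ 0.1400+0.1225+0.9900+0.1150  ⇒  S_min = 547/400 m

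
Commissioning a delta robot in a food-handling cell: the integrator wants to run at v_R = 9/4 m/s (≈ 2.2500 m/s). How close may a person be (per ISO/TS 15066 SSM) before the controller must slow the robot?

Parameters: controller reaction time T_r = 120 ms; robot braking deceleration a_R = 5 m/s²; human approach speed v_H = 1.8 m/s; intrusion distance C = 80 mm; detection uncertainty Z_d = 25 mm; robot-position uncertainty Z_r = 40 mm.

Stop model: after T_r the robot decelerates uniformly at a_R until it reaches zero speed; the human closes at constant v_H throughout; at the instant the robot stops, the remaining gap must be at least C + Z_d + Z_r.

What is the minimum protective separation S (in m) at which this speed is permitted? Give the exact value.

braking lasts T_s = (9/4)/5 = 0.4500 s
robot in T_r: 2.2500·0.1200 = 0.2700 m
braking distance = 2.2500²/(2·5.0000) = 0.5062 m
human closes 1.8000·0.5700 = 1.0260 m
residual clearance needed = 0.0800+0.0250+0.0400 = 0.1450 m
S_min ≈ 0.2700+0.5062+1.0260+0.1450  ⇒  S_min = 7789/4000 m

S_min = 7789/4000 m = 1.9472 m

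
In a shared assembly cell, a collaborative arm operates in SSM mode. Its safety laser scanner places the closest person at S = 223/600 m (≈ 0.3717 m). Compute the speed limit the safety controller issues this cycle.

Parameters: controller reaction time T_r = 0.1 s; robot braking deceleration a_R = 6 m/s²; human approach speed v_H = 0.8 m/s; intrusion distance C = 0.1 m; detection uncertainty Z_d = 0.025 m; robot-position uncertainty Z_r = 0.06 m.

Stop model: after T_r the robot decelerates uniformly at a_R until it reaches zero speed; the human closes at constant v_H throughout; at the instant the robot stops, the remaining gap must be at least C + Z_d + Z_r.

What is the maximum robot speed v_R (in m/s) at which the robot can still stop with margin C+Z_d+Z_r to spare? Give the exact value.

v_R_max = 2/5 m/s = 0.4000 m/s

quadratic (1/12)·v² + (7/30)·v + (-8/75) = 0
  disc = (7/30)² − 4·(1/12)·(-8/75) = 9/100 ; √disc = 3/10
  v_R = (−(7/30) + 3/10) / (2·(1/12)) = 2/5 m/s
check:
braking lasts T_s = (2/5)/6 = 0.0667 s
robot in T_r: 0.4000·0.1000 = 0.0400 m
braking distance = 0.4000²/(2·6.0000) = 0.0133 m
person approaches 0.8000·(0.1000+0.0667) = 0.1333 m
margins: 0.1000+0.0250+0.0600 = 0.1850 m
sum ≈ 0.0400+0.0133+0.1333+0.1850 ≈ 0.3717 m = S ✓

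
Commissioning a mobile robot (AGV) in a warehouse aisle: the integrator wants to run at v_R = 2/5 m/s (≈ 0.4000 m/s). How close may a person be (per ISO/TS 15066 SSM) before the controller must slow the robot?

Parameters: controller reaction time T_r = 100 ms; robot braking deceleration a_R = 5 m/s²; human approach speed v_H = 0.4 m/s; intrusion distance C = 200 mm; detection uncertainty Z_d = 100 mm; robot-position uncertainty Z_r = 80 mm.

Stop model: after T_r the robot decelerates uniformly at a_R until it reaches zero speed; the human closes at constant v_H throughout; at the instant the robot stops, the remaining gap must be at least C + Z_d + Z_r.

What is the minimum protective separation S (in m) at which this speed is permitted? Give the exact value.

stop time T_s = (2/5)/5 = 0.0800 s
reaction-phase robot travel = 0.4000·0.1000 = 0.0400 m
robot under decel: 0.4000²/(2·5.0000) = 0.0160 m
human closes 0.4000·0.1800 = 0.0720 m
margins: 0.2000+0.1000+0.0800 = 0.3800 m
S_min ≈ 0.0400+0.0160+0.0720+0.3800  ⇒  S_min = 127/250 m

S_min = 127/250 m = 0.5080 m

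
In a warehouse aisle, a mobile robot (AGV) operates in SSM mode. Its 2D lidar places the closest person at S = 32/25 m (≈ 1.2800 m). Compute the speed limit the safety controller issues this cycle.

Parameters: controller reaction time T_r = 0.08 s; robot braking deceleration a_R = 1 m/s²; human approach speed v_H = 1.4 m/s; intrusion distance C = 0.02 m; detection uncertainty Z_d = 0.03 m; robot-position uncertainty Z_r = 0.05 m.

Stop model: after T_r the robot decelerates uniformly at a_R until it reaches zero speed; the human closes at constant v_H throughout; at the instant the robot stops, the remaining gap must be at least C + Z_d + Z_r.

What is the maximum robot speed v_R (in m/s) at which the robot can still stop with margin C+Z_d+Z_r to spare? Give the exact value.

v_R_max = 3/5 m/s = 0.6000 m/s

quadratic (1/2)·v² + (37/25)·v + (-267/250) = 0
  disc = (37/25)² − 4·(1/2)·(-267/250) = 2704/625 ; √disc = 52/25
  v_R = (−(37/25) + 52/25) / (2·(1/2)) = 3/5 m/s
check:
T_s = v_R/a_R = (3/5)/1 = 0.6000 s
robot in T_r: 0.6000·0.0800 = 0.0480 m
braking distance = 0.6000²/(2·1.0000) = 0.1800 m
person approaches 1.4000·(0.0800+0.6000) = 0.9520 m
margins: 0.0200+0.0300+0.0500 = 0.1000 m
sum ≈ 0.0480+0.1800+0.9520+0.1000 ≈ 1.2800 m = S ✓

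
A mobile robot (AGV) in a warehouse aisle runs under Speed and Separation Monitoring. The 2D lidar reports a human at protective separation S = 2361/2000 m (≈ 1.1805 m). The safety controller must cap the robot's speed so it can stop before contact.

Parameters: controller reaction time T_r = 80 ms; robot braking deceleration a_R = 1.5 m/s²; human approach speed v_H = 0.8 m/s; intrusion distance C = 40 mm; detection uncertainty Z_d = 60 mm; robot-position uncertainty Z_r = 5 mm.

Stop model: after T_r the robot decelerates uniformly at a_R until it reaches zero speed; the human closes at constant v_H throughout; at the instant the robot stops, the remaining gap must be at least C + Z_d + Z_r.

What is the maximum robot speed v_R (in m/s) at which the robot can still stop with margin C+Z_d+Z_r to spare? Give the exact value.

at the boundary: (1/3)·v² + (46/75)·v + (-2023/2000) = 0
  disc = (46/75)² − 4·(1/3)·(-2023/2000) = 38809/22500 ; √disc = 197/150
  v_R = (−(46/75) + 197/150) / (2·(1/3)) = 21/20 m/s
check:
T_s = v_R/a_R = (21/20)/(3/2) = 0.7000 s
robot covers v_R·T_r = 1.0500·0.0800 = 0.0840 m before braking
robot under decel: 1.0500²/(2·1.5000) = 0.3675 m
person approaches 0.8000·(0.0800+0.7000) = 0.6240 m
C+Z_d+Z_r = 0.0400+0.0600+0.0050 = 0.1050 m
sum ≈ 0.0840+0.3675+0.6240+0.1050 ≈ 1.1805 m = S ✓

v_R_max = 21/20 m/s = 1.0500 m/s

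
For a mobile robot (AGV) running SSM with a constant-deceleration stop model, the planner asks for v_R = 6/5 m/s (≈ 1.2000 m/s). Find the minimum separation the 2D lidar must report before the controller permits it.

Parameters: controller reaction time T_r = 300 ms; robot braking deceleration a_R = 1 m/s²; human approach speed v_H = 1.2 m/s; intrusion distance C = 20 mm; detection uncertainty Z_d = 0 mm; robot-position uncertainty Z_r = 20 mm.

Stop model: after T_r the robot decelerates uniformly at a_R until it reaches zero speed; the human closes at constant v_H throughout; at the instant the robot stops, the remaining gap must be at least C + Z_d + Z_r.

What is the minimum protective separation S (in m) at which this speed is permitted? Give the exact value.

stop time T_s = (6/5)/1 = 1.2000 s
reaction-phase robot travel = 1.2000·0.3000 = 0.3600 m
braking distance = 1.2000²/(2·1.0000) = 0.7200 m
human closes 1.2000·1.5000 = 1.8000 m
margins: 0.0200+0.0000+0.0200 = 0.0400 m
S_min ≈ 0.3600+0.7200+1.8000+0.0400  ⇒  S_min = 73/25 m

S_min = 73/25 m = 2.9200 m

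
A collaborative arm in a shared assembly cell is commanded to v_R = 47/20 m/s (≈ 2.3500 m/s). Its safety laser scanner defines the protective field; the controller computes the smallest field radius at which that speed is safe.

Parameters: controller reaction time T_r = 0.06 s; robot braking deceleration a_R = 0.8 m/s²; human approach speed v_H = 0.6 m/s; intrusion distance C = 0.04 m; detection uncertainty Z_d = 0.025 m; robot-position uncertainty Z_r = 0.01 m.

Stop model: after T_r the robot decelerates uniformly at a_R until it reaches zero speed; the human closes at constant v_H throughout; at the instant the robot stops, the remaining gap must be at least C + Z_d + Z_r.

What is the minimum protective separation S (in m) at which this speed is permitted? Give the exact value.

braking lasts T_s = (47/20)/(4/5) = 2.9375 s
robot in T_r: 2.3500·0.0600 = 0.1410 m
braking distance = 2.3500²/(2·0.8000) = 3.4516 m
human over T_r+T_s: 0.6000·(0.0600+2.9375) = 1.7985 m
C+Z_d+Z_r = 0.0400+0.0250+0.0100 = 0.0750 m
S_min ≈ 0.1410+3.4516+1.7985+0.0750  ⇒  S_min = 87457/16000 m

S_min = 87457/16000 m = 5.4661 m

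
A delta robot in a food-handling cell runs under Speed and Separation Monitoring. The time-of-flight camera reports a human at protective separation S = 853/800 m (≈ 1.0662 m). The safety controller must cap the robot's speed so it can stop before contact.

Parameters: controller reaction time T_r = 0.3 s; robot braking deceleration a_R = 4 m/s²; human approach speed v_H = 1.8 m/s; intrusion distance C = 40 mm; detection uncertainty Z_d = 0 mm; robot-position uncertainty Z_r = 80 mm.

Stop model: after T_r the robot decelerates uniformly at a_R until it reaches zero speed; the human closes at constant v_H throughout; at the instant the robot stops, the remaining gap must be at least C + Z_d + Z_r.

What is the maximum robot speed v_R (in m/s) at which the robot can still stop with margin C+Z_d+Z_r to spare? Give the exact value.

at the boundary: (1/8)·v² + (3/4)·v + (-13/32) = 0
  disc = (3/4)² − 4·(1/8)·(-13/32) = 49/64 ; √disc = 7/8
  v_R = (−(3/4) + 7/8) / (2·(1/8)) = 1/2 m/s
check:
braking lasts T_s = (1/2)/4 = 0.1250 s
robot covers v_R·T_r = 0.5000·0.3000 = 0.1500 m before braking
robot covers 0.5000·0.1250 − ½·4.0000·0.1250² = 0.0312 m while stopping
person approaches 1.8000·(0.3000+0.1250) = 0.7650 m
margins: 0.0400+0.0000+0.0800 = 0.1200 m
sum ≈ 0.1500+0.0312+0.7650+0.1200 ≈ 1.0662 m = S ✓

v_R_max = 1/2 m/s = 0.5000 m/s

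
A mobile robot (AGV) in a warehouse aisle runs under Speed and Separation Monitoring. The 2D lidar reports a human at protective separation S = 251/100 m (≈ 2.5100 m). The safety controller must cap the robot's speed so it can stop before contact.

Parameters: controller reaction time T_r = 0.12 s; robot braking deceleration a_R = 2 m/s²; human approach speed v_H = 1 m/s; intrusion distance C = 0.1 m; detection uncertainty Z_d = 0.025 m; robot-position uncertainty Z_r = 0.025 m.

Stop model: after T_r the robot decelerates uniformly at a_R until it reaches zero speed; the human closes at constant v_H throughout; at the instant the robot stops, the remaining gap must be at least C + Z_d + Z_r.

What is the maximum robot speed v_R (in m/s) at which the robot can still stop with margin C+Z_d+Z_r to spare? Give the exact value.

v_R_max = 2 m/s = 2.0000 m/s

quadratic (1/4)·v² + (31/50)·v + (-56/25) = 0
  disc = (31/50)² − 4·(1/4)·(-56/25) = 6561/2500 ; √disc = 81/50
  v_R = (−(31/50) + 81/50) / (2·(1/4)) = 2 m/s
check:
T_s = v_R/a_R = 2/2 = 1.0000 s
robot in T_r: 2.0000·0.1200 = 0.2400 m
robot covers 2.0000·1.0000 − ½·2.0000·1.0000² = 1.0000 m while stopping
human over T_r+T_s: 1.0000·(0.1200+1.0000) = 1.1200 m
margins: 0.1000+0.0250+0.0250 = 0.1500 m
sum ≈ 0.2400+1.0000+1.1200+0.1500 ≈ 2.5100 m = S ✓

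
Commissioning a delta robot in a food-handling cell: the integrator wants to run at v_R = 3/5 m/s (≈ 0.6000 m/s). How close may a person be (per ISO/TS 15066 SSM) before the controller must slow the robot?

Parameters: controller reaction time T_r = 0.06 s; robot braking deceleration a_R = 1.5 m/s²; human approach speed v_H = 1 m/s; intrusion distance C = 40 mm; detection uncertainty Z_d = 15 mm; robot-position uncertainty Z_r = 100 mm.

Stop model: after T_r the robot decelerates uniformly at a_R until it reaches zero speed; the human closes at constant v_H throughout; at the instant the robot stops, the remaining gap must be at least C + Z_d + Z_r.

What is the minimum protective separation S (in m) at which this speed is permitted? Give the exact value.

T_s = v_R/a_R = (3/5)/(3/2) = 0.4000 s
robot in T_r: 0.6000·0.0600 = 0.0360 m
braking distance = 0.6000²/(2·1.5000) = 0.1200 m
human closes 1.0000·0.4600 = 0.4600 m
margins: 0.0400+0.0150+0.1000 = 0.1550 m
S_min ≈ 0.0360+0.1200+0.4600+0.1550  ⇒  S_min = 771/1000 m

S_min = 771/1000 m = 0.7710 m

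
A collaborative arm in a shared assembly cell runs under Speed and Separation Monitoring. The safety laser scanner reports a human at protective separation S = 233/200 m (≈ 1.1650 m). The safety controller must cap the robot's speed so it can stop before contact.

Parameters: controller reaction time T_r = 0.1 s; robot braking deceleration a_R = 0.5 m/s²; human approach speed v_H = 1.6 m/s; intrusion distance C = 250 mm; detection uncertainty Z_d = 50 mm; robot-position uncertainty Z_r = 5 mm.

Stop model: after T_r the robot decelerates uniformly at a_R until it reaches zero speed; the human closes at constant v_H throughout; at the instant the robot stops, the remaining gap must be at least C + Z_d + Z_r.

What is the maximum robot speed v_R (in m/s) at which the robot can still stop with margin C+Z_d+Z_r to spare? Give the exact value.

v_R_max = 1/5 m/s = 0.2000 m/s

at the boundary: (1)·v² + (33/10)·v + (-7/10) = 0
  disc = (33/10)² − 4·(1)·(-7/10) = 1369/100 ; √disc = 37/10
  v_R = (−(33/10) + 37/10) / (2·(1)) = 1/5 m/s
check:
T_s = v_R/a_R = (1/5)/(1/2) = 0.4000 s
robot in T_r: 0.2000·0.1000 = 0.0200 m
braking distance = 0.2000²/(2·0.5000) = 0.0400 m
person approaches 1.6000·(0.1000+0.4000) = 0.8000 m
C+Z_d+Z_r = 0.2500+0.0500+0.0050 = 0.3050 m
sum ≈ 0.0200+0.0400+0.8000+0.3050 ≈ 1.1650 m = S ✓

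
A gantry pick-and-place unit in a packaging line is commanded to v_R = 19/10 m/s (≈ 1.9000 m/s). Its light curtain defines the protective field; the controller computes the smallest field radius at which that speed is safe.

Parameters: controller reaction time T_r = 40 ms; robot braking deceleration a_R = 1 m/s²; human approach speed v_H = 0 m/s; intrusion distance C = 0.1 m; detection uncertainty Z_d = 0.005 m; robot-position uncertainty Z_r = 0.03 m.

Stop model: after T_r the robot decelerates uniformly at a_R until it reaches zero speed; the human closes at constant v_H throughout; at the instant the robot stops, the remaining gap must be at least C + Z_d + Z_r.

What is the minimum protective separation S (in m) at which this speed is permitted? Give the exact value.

braking lasts T_s = (19/10)/1 = 1.9000 s
robot covers v_R·T_r = 1.9000·0.0400 = 0.0760 m before braking
robot covers 1.9000·1.9000 − ½·1.0000·1.9000² = 1.8050 m while stopping
human closes 0.0000·1.9400 = 0.0000 m
C+Z_d+Z_r = 0.1000+0.0050+0.0300 = 0.1350 m
S_min ≈ 0.0760+1.8050+0.0000+0.1350  ⇒  S_min = 252/125 m

S_min = 252/125 m = 2.0160 m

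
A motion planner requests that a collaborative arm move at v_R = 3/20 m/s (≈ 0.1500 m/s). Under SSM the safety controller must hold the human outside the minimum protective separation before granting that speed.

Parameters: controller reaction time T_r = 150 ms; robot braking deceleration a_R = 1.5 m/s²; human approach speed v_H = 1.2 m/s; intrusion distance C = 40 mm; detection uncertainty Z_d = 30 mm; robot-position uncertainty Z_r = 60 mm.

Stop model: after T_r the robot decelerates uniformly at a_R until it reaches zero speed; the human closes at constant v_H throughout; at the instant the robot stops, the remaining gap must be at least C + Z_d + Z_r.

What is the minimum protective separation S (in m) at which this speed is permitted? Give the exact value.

T_s = v_R/a_R = (3/20)/(3/2) = 0.1000 s
reaction-phase robot travel = 0.1500·0.1500 = 0.0225 m
robot under decel: 0.1500²/(2·1.5000) = 0.0075 m
human closes 1.2000·0.2500 = 0.3000 m
residual clearance needed = 0.0400+0.0300+0.0600 = 0.1300 m
S_min ≈ 0.0225+0.0075+0.3000+0.1300  ⇒  S_min = 23/50 m

S_min = 23/50 m = 0.4600 m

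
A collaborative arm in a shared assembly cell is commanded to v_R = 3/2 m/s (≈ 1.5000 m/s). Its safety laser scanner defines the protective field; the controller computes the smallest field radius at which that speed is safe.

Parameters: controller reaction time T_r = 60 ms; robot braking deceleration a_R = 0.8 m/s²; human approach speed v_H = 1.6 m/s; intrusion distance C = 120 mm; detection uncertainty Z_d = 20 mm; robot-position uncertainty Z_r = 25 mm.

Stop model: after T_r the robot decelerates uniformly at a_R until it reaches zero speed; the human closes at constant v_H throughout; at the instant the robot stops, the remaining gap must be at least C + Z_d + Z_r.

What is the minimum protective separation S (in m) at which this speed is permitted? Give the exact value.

S_min = 19029/4000 m = 4.7572 m

stop time T_s = (3/2)/(4/5) = 1.8750 s
robot in T_r: 1.5000·0.0600 = 0.0900 m
robot covers 1.5000·1.8750 − ½·0.8000·1.8750² = 1.4062 m while stopping
human closes 1.6000·1.9350 = 3.0960 m
margins: 0.1200+0.0200+0.0250 = 0.1650 m
S_min ≈ 0.0900+1.4062+3.0960+0.1650  ⇒  S_min = 19029/4000 m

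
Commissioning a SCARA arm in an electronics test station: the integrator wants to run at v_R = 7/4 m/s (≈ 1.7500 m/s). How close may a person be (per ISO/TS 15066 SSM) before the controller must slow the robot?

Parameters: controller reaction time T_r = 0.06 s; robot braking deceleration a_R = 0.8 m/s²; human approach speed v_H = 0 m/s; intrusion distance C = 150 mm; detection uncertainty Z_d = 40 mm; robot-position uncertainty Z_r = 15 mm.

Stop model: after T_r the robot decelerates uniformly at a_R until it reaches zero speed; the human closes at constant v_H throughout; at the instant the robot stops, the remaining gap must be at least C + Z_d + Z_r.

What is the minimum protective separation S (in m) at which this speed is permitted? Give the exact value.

S_min = 7117/3200 m = 2.2241 m

braking lasts T_s = (7/4)/(4/5) = 2.1875 s
robot in T_r: 1.7500·0.0600 = 0.1050 m
robot under decel: 1.7500²/(2·0.8000) = 1.9141 m
person approaches 0.0000·(0.0600+2.1875) = 0.0000 m
margins: 0.1500+0.0400+0.0150 = 0.2050 m
S_min ≈ 0.1050+1.9141+0.0000+0.2050  ⇒  S_min = 7117/3200 m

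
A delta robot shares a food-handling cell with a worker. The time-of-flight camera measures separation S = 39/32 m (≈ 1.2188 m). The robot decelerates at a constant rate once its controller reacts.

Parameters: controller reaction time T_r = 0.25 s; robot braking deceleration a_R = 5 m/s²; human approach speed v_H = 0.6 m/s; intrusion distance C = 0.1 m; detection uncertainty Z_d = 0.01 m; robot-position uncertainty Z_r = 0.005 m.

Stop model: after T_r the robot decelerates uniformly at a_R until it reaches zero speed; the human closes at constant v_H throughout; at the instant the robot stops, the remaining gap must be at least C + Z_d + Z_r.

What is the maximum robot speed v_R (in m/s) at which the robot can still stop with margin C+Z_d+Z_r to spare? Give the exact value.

quadratic (1/10)·v² + (37/100)·v + (-763/800) = 0
  disc = (37/100)² − 4·(1/10)·(-763/800) = 324/625 ; √disc = 18/25
  v_R = (−(37/100) + 18/25) / (2·(1/10)) = 7/4 m/s
check:
braking lasts T_s = (7/4)/5 = 0.3500 s
robot in T_r: 1.7500·0.2500 = 0.4375 m
braking distance = 1.7500²/(2·5.0000) = 0.3063 m
human closes 0.6000·0.6000 = 0.3600 m
residual clearance needed = 0.1000+0.0100+0.0050 = 0.1150 m
sum ≈ 0.4375+0.3063+0.3600+0.1150 ≈ 1.2188 m = S ✓

v_R_max = 7/4 m/s = 1.7500 m/s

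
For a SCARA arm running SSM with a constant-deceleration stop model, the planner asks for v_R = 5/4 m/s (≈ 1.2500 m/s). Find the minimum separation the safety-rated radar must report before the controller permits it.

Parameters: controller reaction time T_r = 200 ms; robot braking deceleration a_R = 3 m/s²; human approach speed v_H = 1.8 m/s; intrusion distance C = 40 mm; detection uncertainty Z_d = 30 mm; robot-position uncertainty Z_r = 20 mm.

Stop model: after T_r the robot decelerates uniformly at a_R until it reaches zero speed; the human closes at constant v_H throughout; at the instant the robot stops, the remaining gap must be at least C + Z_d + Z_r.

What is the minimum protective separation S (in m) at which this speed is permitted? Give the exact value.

S_min = 821/480 m = 1.7104 m

T_s = v_R/a_R = (5/4)/3 = 0.4167 s
robot in T_r: 1.2500·0.2000 = 0.2500 m
braking distance = 1.2500²/(2·3.0000) = 0.2604 m
human over T_r+T_s: 1.8000·(0.2000+0.4167) = 1.1100 m
residual clearance needed = 0.0400+0.0300+0.0200 = 0.0900 m
S_min ≈ 0.2500+0.2604+1.1100+0.0900  ⇒  S_min = 821/480 m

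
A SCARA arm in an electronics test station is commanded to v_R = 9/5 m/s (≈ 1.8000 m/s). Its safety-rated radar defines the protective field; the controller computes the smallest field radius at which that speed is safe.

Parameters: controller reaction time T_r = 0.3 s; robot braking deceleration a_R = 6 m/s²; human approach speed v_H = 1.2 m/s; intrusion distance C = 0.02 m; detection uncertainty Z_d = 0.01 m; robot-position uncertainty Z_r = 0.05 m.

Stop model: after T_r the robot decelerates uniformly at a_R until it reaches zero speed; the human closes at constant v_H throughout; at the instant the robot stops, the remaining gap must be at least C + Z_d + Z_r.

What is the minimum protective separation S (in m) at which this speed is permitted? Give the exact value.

stop time T_s = (9/5)/6 = 0.3000 s
robot covers v_R·T_r = 1.8000·0.3000 = 0.5400 m before braking
braking distance = 1.8000²/(2·6.0000) = 0.2700 m
human over T_r+T_s: 1.2000·(0.3000+0.3000) = 0.7200 m
residual clearance needed = 0.0200+0.0100+0.0500 = 0.0800 m
S_min ≈ 0.5400+0.2700+0.7200+0.0800  ⇒  S_min = 161/100 m

S_min = 161/100 m = 1.6100 m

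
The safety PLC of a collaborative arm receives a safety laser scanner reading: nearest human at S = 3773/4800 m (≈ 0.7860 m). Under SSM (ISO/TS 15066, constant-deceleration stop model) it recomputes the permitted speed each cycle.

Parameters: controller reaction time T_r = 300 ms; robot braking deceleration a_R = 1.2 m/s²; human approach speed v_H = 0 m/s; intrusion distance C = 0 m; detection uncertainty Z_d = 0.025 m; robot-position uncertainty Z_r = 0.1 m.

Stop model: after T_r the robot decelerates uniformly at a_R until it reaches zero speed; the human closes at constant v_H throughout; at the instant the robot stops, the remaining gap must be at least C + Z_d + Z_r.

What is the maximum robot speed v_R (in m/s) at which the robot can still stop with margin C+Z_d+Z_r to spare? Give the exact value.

v_R_max = 19/20 m/s = 0.9500 m/s

quadratic (5/12)·v² + (3/10)·v + (-3173/4800) = 0
  disc = (3/10)² − 4·(5/12)·(-3173/4800) = 17161/14400 ; √disc = 131/120
  v_R = (−(3/10) + 131/120) / (2·(5/12)) = 19/20 m/s
check:
stop time T_s = (19/20)/(6/5) = 0.7917 s
reaction-phase robot travel = 0.9500·0.3000 = 0.2850 m
braking distance = 0.9500²/(2·1.2000) = 0.3760 m
human closes 0.0000·1.0917 = 0.0000 m
C+Z_d+Z_r = 0.0000+0.0250+0.1000 = 0.1250 m
sum ≈ 0.2850+0.3760+0.0000+0.1250 ≈ 0.7860 m = S ✓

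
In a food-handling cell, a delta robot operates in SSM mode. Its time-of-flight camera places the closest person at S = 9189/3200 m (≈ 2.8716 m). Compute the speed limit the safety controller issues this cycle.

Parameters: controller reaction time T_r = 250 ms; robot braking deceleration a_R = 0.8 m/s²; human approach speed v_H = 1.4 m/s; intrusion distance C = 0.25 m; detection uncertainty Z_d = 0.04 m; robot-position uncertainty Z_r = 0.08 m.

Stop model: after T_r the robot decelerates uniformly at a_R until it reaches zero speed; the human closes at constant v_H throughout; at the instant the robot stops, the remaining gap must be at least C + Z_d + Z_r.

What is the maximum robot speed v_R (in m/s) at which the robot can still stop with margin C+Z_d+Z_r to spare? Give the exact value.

quadratic (5/8)·v² + (2)·v + (-1377/640) = 0
  disc = (2)² − 4·(5/8)·(-1377/640) = 2401/256 ; √disc = 49/16
  v_R = (−(2) + 49/16) / (2·(5/8)) = 17/20 m/s
check:
T_s = v_R/a_R = (17/20)/(4/5) = 1.0625 s
robot in T_r: 0.8500·0.2500 = 0.2125 m
braking distance = 0.8500²/(2·0.8000) = 0.4516 m
person approaches 1.4000·(0.2500+1.0625) = 1.8375 m
margins: 0.2500+0.0400+0.0800 = 0.3700 m
sum ≈ 0.2125+0.4516+1.8375+0.3700 ≈ 2.8716 m = S ✓

v_R_max = 17/20 m/s = 0.8500 m/s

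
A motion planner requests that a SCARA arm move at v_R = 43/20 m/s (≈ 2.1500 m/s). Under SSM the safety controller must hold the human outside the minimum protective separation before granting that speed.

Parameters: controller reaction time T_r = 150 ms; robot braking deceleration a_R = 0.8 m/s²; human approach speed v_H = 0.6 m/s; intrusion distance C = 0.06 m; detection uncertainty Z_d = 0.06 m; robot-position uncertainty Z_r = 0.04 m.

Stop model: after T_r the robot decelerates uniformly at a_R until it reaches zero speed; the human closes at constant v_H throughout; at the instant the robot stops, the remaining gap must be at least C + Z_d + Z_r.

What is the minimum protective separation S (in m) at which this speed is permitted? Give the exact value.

T_s = v_R/a_R = (43/20)/(4/5) = 2.6875 s
robot covers v_R·T_r = 2.1500·0.1500 = 0.3225 m before braking
braking distance = 2.1500²/(2·0.8000) = 2.8891 m
person approaches 0.6000·(0.1500+2.6875) = 1.7025 m
residual clearance needed = 0.0600+0.0600+0.0400 = 0.1600 m
S_min ≈ 0.3225+2.8891+1.7025+0.1600  ⇒  S_min = 16237/3200 m

S_min = 16237/3200 m = 5.0741 m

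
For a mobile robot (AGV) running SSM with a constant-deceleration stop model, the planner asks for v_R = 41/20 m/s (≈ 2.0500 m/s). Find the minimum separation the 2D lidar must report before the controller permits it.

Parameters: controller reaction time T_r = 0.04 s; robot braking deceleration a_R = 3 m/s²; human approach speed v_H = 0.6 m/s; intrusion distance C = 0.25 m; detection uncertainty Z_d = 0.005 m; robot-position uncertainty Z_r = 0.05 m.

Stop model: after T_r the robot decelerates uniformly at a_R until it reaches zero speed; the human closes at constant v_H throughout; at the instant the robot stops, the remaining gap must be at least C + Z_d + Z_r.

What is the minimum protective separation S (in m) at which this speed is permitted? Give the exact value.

S_min = 18257/12000 m = 1.5214 m

braking lasts T_s = (41/20)/3 = 0.6833 s
reaction-phase robot travel = 2.0500·0.0400 = 0.0820 m
robot under decel: 2.0500²/(2·3.0000) = 0.7004 m
person approaches 0.6000·(0.0400+0.6833) = 0.4340 m
margins: 0.2500+0.0050+0.0500 = 0.3050 m
S_min ≈ 0.0820+0.7004+0.4340+0.3050  ⇒  S_min = 18257/12000 m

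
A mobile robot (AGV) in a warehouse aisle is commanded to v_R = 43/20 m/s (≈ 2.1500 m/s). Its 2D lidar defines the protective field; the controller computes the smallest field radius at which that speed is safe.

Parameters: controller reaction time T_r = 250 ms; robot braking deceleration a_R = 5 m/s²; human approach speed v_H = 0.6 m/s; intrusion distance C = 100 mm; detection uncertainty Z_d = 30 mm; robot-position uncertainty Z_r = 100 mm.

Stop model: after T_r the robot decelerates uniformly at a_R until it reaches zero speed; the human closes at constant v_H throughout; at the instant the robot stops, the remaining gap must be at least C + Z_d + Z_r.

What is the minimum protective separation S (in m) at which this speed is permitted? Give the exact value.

S_min = 6551/4000 m = 1.6378 m

braking lasts T_s = (43/20)/5 = 0.4300 s
robot in T_r: 2.1500·0.2500 = 0.5375 m
braking distance = 2.1500²/(2·5.0000) = 0.4622 m
human closes 0.6000·0.6800 = 0.4080 m
margins: 0.1000+0.0300+0.1000 = 0.2300 m
S_min ≈ 0.5375+0.4622+0.4080+0.2300  ⇒  S_min = 6551/4000 m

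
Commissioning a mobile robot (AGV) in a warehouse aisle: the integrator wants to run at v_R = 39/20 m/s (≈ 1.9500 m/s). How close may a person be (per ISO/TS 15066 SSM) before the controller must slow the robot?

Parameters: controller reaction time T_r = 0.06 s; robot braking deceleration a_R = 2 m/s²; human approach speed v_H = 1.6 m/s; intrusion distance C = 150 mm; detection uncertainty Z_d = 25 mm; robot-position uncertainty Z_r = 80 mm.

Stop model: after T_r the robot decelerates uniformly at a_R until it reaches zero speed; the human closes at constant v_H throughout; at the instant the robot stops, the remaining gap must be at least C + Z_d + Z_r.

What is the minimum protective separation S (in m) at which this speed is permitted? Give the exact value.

S_min = 23829/8000 m = 2.9786 m

stop time T_s = (39/20)/2 = 0.9750 s
reaction-phase robot travel = 1.9500·0.0600 = 0.1170 m
robot covers 1.9500·0.9750 − ½·2.0000·0.9750² = 0.9506 m while stopping
human over T_r+T_s: 1.6000·(0.0600+0.9750) = 1.6560 m
residual clearance needed = 0.1500+0.0250+0.0800 = 0.2550 m
S_min ≈ 0.1170+0.9506+1.6560+0.2550  ⇒  S_min = 23829/8000 m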